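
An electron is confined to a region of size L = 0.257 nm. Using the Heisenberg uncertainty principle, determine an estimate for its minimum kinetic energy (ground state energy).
144.210 meV

Using the uncertainty principle to estimate ground state energy:

1. The position uncertainty is approximately the confinement size:
   Δx ≈ L = 2.570e-10 m

2. From ΔxΔp ≥ ℏ/2, the minimum momentum uncertainty is:
   Δp ≈ ℏ/(2L) = 2.052e-25 kg·m/s

3. The kinetic energy is approximately:
   KE ≈ (Δp)²/(2m) = (2.052e-25)²/(2 × 9.109e-31 kg)
   KE ≈ 2.311e-20 J = 144.210 meV

This is an order-of-magnitude estimate of the ground state energy.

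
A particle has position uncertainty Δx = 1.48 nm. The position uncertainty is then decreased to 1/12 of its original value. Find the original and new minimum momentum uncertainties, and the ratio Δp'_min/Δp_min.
Original Δp_min = 3.563 × 10^-26 kg·m/s; new Δp'_min = 4.275 × 10^-25 kg·m/s; ratio Δp'_min/Δp_min = 12.

From the uncertainty principle ΔxΔp ≥ ℏ/2, the minimum momentum uncertainty is Δp_min = ℏ/(2Δx).

Original (Δx = 1.48 nm = 1.480e-09 m):
Δp_min = (1.055e-34 J·s)/(2 × 1.480e-09 m) = 3.563e-26 kg·m/s

When Δx → (1/12)Δx:
Δp'_min = ℏ/(2 × (1/12)Δx) = 12 × ℏ/(2Δx) = 12 × Δp_min
Δp'_min = 12 × 3.563e-26 kg·m/s = 4.275e-25 kg·m/s

Since Δp_min ∝ 1/Δx, when Δx is decreased to 1/12 of its original value, Δp_min increases to 12 times its original value.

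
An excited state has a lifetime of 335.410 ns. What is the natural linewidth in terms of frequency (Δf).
237.254 kHz

Using the energy-time uncertainty principle and E = hf:
ΔEΔt ≥ ℏ/2
hΔf·Δt ≥ ℏ/2

The minimum frequency uncertainty is:
Δf = ℏ/(2hτ) = 1/(4πτ)
Δf = 1/(4π × 3.354e-07 s)
Δf = 2.373e+05 Hz = 237.254 kHz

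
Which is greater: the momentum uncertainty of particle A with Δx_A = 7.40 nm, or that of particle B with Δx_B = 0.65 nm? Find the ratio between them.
Particle B has the larger minimum momentum uncertainty, by a factor of 11.38.

For each particle, the minimum momentum uncertainty is Δp_min = ℏ/(2Δx):

Particle A: Δp_A = ℏ/(2×7.400e-09 m) = 7.125e-27 kg·m/s
Particle B: Δp_B = ℏ/(2×6.500e-10 m) = 8.112e-26 kg·m/s

Ratio: Δp_B/Δp_A = 11.38

Since Δp_min ∝ 1/Δx, the particle with smaller position uncertainty (B) has larger momentum uncertainty.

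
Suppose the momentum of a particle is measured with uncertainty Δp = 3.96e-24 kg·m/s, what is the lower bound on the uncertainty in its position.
13.315 pm

Using the Heisenberg uncertainty principle:
ΔxΔp ≥ ℏ/2

The minimum uncertainty in position is:
Δx_min = ℏ/(2Δp)
Δx_min = (1.055e-34 J·s) / (2 × 3.960e-24 kg·m/s)
Δx_min = 1.332e-11 m = 13.315 pm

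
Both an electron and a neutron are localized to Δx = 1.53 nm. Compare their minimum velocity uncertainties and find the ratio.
The electron has the larger minimum velocity uncertainty, by a ratio of 1838.7.

For both particles, Δp_min = ℏ/(2Δx) = 3.446e-26 kg·m/s (same for both).

The velocity uncertainty is Δv = Δp/m:
- electron: Δv = 3.446e-26 / 9.109e-31 = 3.783e+04 m/s = 37.833 km/s
- neutron: Δv = 3.446e-26 / 1.675e-27 = 2.058e+01 m/s = 20.576 m/s

Ratio: 3.783e+04 / 2.058e+01 = 1838.7

The lighter particle has larger velocity uncertainty because Δv ∝ 1/m.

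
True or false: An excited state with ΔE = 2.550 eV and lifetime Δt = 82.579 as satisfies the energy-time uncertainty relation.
No, it violates the uncertainty relation.

Calculate the product ΔEΔt:
ΔE = 2.550 eV = 4.086e-19 J
ΔEΔt = (4.086e-19 J) × (8.258e-17 s)
ΔEΔt = 3.374e-35 J·s

Compare to the minimum allowed value ℏ/2:
ℏ/2 = 5.273e-35 J·s

Since ΔEΔt = 3.374e-35 J·s < 5.273e-35 J·s = ℏ/2,
this violates the uncertainty relation.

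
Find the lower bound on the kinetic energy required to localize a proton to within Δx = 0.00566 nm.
161.928 meV

Localizing a particle requires giving it sufficient momentum uncertainty:

1. From uncertainty principle: Δp ≥ ℏ/(2Δx)
   Δp_min = (1.055e-34 J·s) / (2 × 5.660e-12 m)
   Δp_min = 9.316e-24 kg·m/s

2. This momentum uncertainty corresponds to kinetic energy:
   KE ≈ (Δp)²/(2m) = (9.316e-24)²/(2 × 1.673e-27 kg)
   KE = 2.594e-20 J = 161.928 meV

Tighter localization requires more energy.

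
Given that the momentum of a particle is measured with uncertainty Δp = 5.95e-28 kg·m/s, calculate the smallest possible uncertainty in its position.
88.619 nm

Using the Heisenberg uncertainty principle:
ΔxΔp ≥ ℏ/2

The minimum uncertainty in position is:
Δx_min = ℏ/(2Δp)
Δx_min = (1.055e-34 J·s) / (2 × 5.950e-28 kg·m/s)
Δx_min = 8.862e-08 m = 88.619 nm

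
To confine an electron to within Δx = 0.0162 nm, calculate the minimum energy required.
36.294 eV

Localizing a particle requires giving it sufficient momentum uncertainty:

1. From uncertainty principle: Δp ≥ ℏ/(2Δx)
   Δp_min = (1.055e-34 J·s) / (2 × 1.620e-11 m)
   Δp_min = 3.255e-24 kg·m/s

2. This momentum uncertainty corresponds to kinetic energy:
   KE ≈ (Δp)²/(2m) = (3.255e-24)²/(2 × 9.109e-31 kg)
   KE = 5.815e-18 J = 36.294 eV

Tighter localization requires more energy.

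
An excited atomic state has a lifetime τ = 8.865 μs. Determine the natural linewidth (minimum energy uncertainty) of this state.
37.124 peV

Using the energy-time uncertainty principle:
ΔEΔt ≥ ℏ/2

The lifetime τ represents the time uncertainty Δt.
The natural linewidth (minimum energy uncertainty) is:

ΔE = ℏ/(2τ)
ΔE = (1.055e-34 J·s) / (2 × 8.865e-06 s)
ΔE = 5.948e-30 J = 37.124 peV

This natural linewidth limits the precision of spectroscopic measurements.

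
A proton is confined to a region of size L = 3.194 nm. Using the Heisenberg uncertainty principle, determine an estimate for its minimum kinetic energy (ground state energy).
508.492 neV

Using the uncertainty principle to estimate ground state energy:

1. The position uncertainty is approximately the confinement size:
   Δx ≈ L = 3.194e-09 m

2. From ΔxΔp ≥ ℏ/2, the minimum momentum uncertainty is:
   Δp ≈ ℏ/(2L) = 1.651e-26 kg·m/s

3. The kinetic energy is approximately:
   KE ≈ (Δp)²/(2m) = (1.651e-26)²/(2 × 1.673e-27 kg)
   KE ≈ 8.147e-26 J = 508.492 neV

This is an order-of-magnitude estimate of the ground state energy.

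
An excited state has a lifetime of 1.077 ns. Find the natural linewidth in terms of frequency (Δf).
73.888 MHz

Using the energy-time uncertainty principle and E = hf:
ΔEΔt ≥ ℏ/2
hΔf·Δt ≥ ℏ/2

The minimum frequency uncertainty is:
Δf = ℏ/(2hτ) = 1/(4πτ)
Δf = 1/(4π × 1.077e-09 s)
Δf = 7.389e+07 Hz = 73.888 MHz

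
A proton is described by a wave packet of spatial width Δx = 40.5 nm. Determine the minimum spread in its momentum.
1.302 × 10^-27 kg·m/s

For a wave packet, the spatial width Δx and momentum spread Δp are related by the uncertainty principle:
ΔxΔp ≥ ℏ/2

The minimum momentum spread is:
Δp_min = ℏ/(2Δx)
Δp_min = (1.055e-34 J·s) / (2 × 4.050e-08 m)
Δp_min = 1.302e-27 kg·m/s

A wave packet cannot have both a well-defined position and well-defined momentum.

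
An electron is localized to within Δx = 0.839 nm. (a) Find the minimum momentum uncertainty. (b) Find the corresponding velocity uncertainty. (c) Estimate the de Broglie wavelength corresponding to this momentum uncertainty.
(a) Δp_min = 6.285 × 10^-26 kg·m/s
(b) Δv_min = 68.991 km/s
(c) λ_dB = 10.543 nm

Step-by-step:

(a) From the uncertainty principle:
Δp_min = ℏ/(2Δx) = (1.055e-34 J·s)/(2 × 8.390e-10 m) = 6.285e-26 kg·m/s

(b) The velocity uncertainty:
Δv = Δp/m = (6.285e-26 kg·m/s)/(9.109e-31 kg) = 6.899e+04 m/s = 68.991 km/s

(c) The de Broglie wavelength for this momentum:
λ = h/p = (6.626e-34 J·s)/(6.285e-26 kg·m/s) = 1.054e-08 m = 10.543 nm

Note: The de Broglie wavelength is comparable to the localization size, as expected from wave-particle duality.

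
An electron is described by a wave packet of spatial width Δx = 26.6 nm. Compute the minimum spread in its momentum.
1.982 × 10^-27 kg·m/s

For a wave packet, the spatial width Δx and momentum spread Δp are related by the uncertainty principle:
ΔxΔp ≥ ℏ/2

The minimum momentum spread is:
Δp_min = ℏ/(2Δx)
Δp_min = (1.055e-34 J·s) / (2 × 2.660e-08 m)
Δp_min = 1.982e-27 kg·m/s

A wave packet cannot have both a well-defined position and well-defined momentum.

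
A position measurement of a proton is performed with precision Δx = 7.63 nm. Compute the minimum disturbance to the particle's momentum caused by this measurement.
6.911 × 10^-27 kg·m/s

The uncertainty principle implies that measuring position disturbs momentum:
ΔxΔp ≥ ℏ/2

When we measure position with precision Δx, we necessarily introduce a momentum uncertainty:
Δp ≥ ℏ/(2Δx)
Δp_min = (1.055e-34 J·s) / (2 × 7.630e-09 m)
Δp_min = 6.911e-27 kg·m/s

The more precisely we measure position, the greater the momentum disturbance.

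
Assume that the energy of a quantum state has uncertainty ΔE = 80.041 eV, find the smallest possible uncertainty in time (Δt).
4.112 as

Using the energy-time uncertainty principle:
ΔEΔt ≥ ℏ/2

The minimum uncertainty in time is:
Δt_min = ℏ/(2ΔE)
Δt_min = (1.055e-34 J·s) / (2 × 1.282e-17 J)
Δt_min = 4.112e-18 s = 4.112 as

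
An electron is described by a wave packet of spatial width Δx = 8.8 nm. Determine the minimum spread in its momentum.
5.992 × 10^-27 kg·m/s

For a wave packet, the spatial width Δx and momentum spread Δp are related by the uncertainty principle:
ΔxΔp ≥ ℏ/2

The minimum momentum spread is:
Δp_min = ℏ/(2Δx)
Δp_min = (1.055e-34 J·s) / (2 × 8.800e-09 m)
Δp_min = 5.992e-27 kg·m/s

A wave packet cannot have both a well-defined position and well-defined momentum.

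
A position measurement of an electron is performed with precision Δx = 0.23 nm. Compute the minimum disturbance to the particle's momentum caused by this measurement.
2.293 × 10^-25 kg·m/s

The uncertainty principle implies that measuring position disturbs momentum:
ΔxΔp ≥ ℏ/2

When we measure position with precision Δx, we necessarily introduce a momentum uncertainty:
Δp ≥ ℏ/(2Δx)
Δp_min = (1.055e-34 J·s) / (2 × 2.300e-10 m)
Δp_min = 2.293e-25 kg·m/s

The more precisely we measure position, the greater the momentum disturbance.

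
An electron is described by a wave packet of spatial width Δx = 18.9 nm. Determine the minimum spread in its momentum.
2.790 × 10^-27 kg·m/s

For a wave packet, the spatial width Δx and momentum spread Δp are related by the uncertainty principle:
ΔxΔp ≥ ℏ/2

The minimum momentum spread is:
Δp_min = ℏ/(2Δx)
Δp_min = (1.055e-34 J·s) / (2 × 1.890e-08 m)
Δp_min = 2.790e-27 kg·m/s

A wave packet cannot have both a well-defined position and well-defined momentum.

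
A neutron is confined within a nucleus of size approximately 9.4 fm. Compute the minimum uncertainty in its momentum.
5.609 × 10^-21 kg·m/s

Using the Heisenberg uncertainty principle:
ΔxΔp ≥ ℏ/2

With Δx ≈ L = 9.400e-15 m (the confinement size):
Δp_min = ℏ/(2Δx)
Δp_min = (1.055e-34 J·s) / (2 × 9.400e-15 m)
Δp_min = 5.609e-21 kg·m/s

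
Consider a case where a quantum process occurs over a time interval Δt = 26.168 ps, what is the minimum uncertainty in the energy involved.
12.577 μeV

Using the energy-time uncertainty principle:
ΔEΔt ≥ ℏ/2

The minimum uncertainty in energy is:
ΔE_min = ℏ/(2Δt)
ΔE_min = (1.055e-34 J·s) / (2 × 2.617e-11 s)
ΔE_min = 2.015e-24 J = 12.577 μeV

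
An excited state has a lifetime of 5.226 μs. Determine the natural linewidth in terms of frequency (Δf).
15.227 kHz

Using the energy-time uncertainty principle and E = hf:
ΔEΔt ≥ ℏ/2
hΔf·Δt ≥ ℏ/2

The minimum frequency uncertainty is:
Δf = ℏ/(2hτ) = 1/(4πτ)
Δf = 1/(4π × 5.226e-06 s)
Δf = 1.523e+04 Hz = 15.227 kHz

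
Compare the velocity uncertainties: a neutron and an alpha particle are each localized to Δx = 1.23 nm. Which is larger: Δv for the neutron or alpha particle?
The neutron has the larger minimum velocity uncertainty, by a ratio of 4.0.

For both particles, Δp_min = ℏ/(2Δx) = 4.287e-26 kg·m/s (same for both).

The velocity uncertainty is Δv = Δp/m:
- neutron: Δv = 4.287e-26 / 1.675e-27 = 2.559e+01 m/s = 25.594 m/s
- alpha particle: Δv = 4.287e-26 / 6.645e-27 = 6.452e+00 m/s = 6.452 m/s

Ratio: 2.559e+01 / 6.452e+00 = 4.0

The lighter particle has larger velocity uncertainty because Δv ∝ 1/m.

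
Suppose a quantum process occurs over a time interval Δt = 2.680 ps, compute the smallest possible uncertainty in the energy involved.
122.801 μeV

Using the energy-time uncertainty principle:
ΔEΔt ≥ ℏ/2

The minimum uncertainty in energy is:
ΔE_min = ℏ/(2Δt)
ΔE_min = (1.055e-34 J·s) / (2 × 2.680e-12 s)
ΔE_min = 1.967e-23 J = 122.801 μeV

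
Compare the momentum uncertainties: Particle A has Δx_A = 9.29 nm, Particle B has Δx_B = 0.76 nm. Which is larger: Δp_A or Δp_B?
Particle B has the larger minimum momentum uncertainty, by a factor of 12.22.

For each particle, the minimum momentum uncertainty is Δp_min = ℏ/(2Δx):

Particle A: Δp_A = ℏ/(2×9.290e-09 m) = 5.676e-27 kg·m/s
Particle B: Δp_B = ℏ/(2×7.600e-10 m) = 6.938e-26 kg·m/s

Ratio: Δp_B/Δp_A = 12.22

Since Δp_min ∝ 1/Δx, the particle with smaller position uncertainty (B) has larger momentum uncertainty.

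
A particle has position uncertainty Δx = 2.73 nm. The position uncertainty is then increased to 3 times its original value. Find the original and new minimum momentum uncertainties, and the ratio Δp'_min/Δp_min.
Original Δp_min = 1.931 × 10^-26 kg·m/s; new Δp'_min = 6.438 × 10^-27 kg·m/s; ratio Δp'_min/Δp_min = 1/3.

From the uncertainty principle ΔxΔp ≥ ℏ/2, the minimum momentum uncertainty is Δp_min = ℏ/(2Δx).

Original (Δx = 2.73 nm = 2.730e-09 m):
Δp_min = (1.055e-34 J·s)/(2 × 2.730e-09 m) = 1.931e-26 kg·m/s

When Δx → 3Δx:
Δp'_min = ℏ/(2 × 3Δx) = (1/3) × ℏ/(2Δx) = (1/3) × Δp_min
Δp'_min = 1/3 × 1.931e-26 kg·m/s = 6.438e-27 kg·m/s

Since Δp_min ∝ 1/Δx, when Δx is increased to 3 times its original value, Δp_min decreases to 1/3 of its original value.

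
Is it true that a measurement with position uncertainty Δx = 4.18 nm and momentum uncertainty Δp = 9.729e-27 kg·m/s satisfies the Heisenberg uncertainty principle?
No, it violates the uncertainty principle (impossible measurement).

Calculate the product ΔxΔp:
ΔxΔp = (4.180e-09 m) × (9.729e-27 kg·m/s)
ΔxΔp = 4.067e-35 J·s

Compare to the minimum allowed value ℏ/2:
ℏ/2 = 5.273e-35 J·s

Since ΔxΔp = 4.067e-35 J·s < 5.273e-35 J·s = ℏ/2,
the measurement violates the uncertainty principle.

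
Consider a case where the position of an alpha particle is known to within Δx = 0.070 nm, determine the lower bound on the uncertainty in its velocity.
113.364 m/s

Using the Heisenberg uncertainty principle and Δp = mΔv:
ΔxΔp ≥ ℏ/2
Δx(mΔv) ≥ ℏ/2

The minimum uncertainty in velocity is:
Δv_min = ℏ/(2mΔx)
Δv_min = (1.055e-34 J·s) / (2 × 6.645e-27 kg × 7.000e-11 m)
Δv_min = 1.134e+02 m/s = 113.364 m/s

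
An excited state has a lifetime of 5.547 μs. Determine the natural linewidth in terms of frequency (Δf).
14.346 kHz

Using the energy-time uncertainty principle and E = hf:
ΔEΔt ≥ ℏ/2
hΔf·Δt ≥ ℏ/2

The minimum frequency uncertainty is:
Δf = ℏ/(2hτ) = 1/(4πτ)
Δf = 1/(4π × 5.547e-06 s)
Δf = 1.435e+04 Hz = 14.346 kHz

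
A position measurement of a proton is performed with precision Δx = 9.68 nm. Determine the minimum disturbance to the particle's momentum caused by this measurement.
5.447 × 10^-27 kg·m/s

The uncertainty principle implies that measuring position disturbs momentum:
ΔxΔp ≥ ℏ/2

When we measure position with precision Δx, we necessarily introduce a momentum uncertainty:
Δp ≥ ℏ/(2Δx)
Δp_min = (1.055e-34 J·s) / (2 × 9.680e-09 m)
Δp_min = 5.447e-27 kg·m/s

The more precisely we measure position, the greater the momentum disturbance.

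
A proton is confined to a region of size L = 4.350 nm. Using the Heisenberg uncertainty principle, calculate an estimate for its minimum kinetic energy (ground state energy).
274.142 neV

Using the uncertainty principle to estimate ground state energy:

1. The position uncertainty is approximately the confinement size:
   Δx ≈ L = 4.350e-09 m

2. From ΔxΔp ≥ ℏ/2, the minimum momentum uncertainty is:
   Δp ≈ ℏ/(2L) = 1.212e-26 kg·m/s

3. The kinetic energy is approximately:
   KE ≈ (Δp)²/(2m) = (1.212e-26)²/(2 × 1.673e-27 kg)
   KE ≈ 4.392e-26 J = 274.142 neV

This is an order-of-magnitude estimate of the ground state energy.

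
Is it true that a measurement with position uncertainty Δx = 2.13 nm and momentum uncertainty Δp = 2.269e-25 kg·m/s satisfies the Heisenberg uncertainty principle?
Yes, it satisfies the uncertainty principle.

Calculate the product ΔxΔp:
ΔxΔp = (2.130e-09 m) × (2.269e-25 kg·m/s)
ΔxΔp = 4.833e-34 J·s

Compare to the minimum allowed value ℏ/2:
ℏ/2 = 5.273e-35 J·s

Since ΔxΔp = 4.833e-34 J·s ≥ 5.273e-35 J·s = ℏ/2,
the measurement satisfies the uncertainty principle.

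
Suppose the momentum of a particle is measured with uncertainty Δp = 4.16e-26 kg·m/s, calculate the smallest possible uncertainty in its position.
1.268 nm

Using the Heisenberg uncertainty principle:
ΔxΔp ≥ ℏ/2

The minimum uncertainty in position is:
Δx_min = ℏ/(2Δp)
Δx_min = (1.055e-34 J·s) / (2 × 4.160e-26 kg·m/s)
Δx_min = 1.268e-09 m = 1.268 nm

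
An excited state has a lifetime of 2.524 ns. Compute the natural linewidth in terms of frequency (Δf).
31.528 MHz

Using the energy-time uncertainty principle and E = hf:
ΔEΔt ≥ ℏ/2
hΔf·Δt ≥ ℏ/2

The minimum frequency uncertainty is:
Δf = ℏ/(2hτ) = 1/(4πτ)
Δf = 1/(4π × 2.524e-09 s)
Δf = 3.153e+07 Hz = 31.528 MHz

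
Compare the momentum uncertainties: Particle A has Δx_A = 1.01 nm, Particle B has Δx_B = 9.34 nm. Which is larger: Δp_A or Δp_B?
Particle A has the larger minimum momentum uncertainty, by a factor of 9.25.

For each particle, the minimum momentum uncertainty is Δp_min = ℏ/(2Δx):

Particle A: Δp_A = ℏ/(2×1.010e-09 m) = 5.221e-26 kg·m/s
Particle B: Δp_B = ℏ/(2×9.340e-09 m) = 5.645e-27 kg·m/s

Ratio: Δp_A/Δp_B = 9.25

Since Δp_min ∝ 1/Δx, the particle with smaller position uncertainty (A) has larger momentum uncertainty.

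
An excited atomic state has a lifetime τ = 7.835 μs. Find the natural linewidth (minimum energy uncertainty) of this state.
42.005 peV

Using the energy-time uncertainty principle:
ΔEΔt ≥ ℏ/2

The lifetime τ represents the time uncertainty Δt.
The natural linewidth (minimum energy uncertainty) is:

ΔE = ℏ/(2τ)
ΔE = (1.055e-34 J·s) / (2 × 7.835e-06 s)
ΔE = 6.730e-30 J = 42.005 peV

This natural linewidth limits the precision of spectroscopic measurements.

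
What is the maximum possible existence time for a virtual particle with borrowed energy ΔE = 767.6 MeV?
4.287 × 10^-25 s

Using the energy-time uncertainty principle:
ΔEΔt ≥ ℏ/2

For a virtual particle borrowing energy ΔE, the maximum lifetime is:
Δt_max = ℏ/(2ΔE)

Converting energy:
ΔE = 767.6 MeV = 1.230e-10 J

Δt_max = (1.055e-34 J·s) / (2 × 1.230e-10 J)
Δt_max = 4.287e-25 s = 4.287 × 10^-25 s

Virtual particles with higher borrowed energy exist for shorter times.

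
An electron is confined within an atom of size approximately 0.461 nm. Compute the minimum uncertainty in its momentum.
1.144 × 10^-25 kg·m/s

Using the Heisenberg uncertainty principle:
ΔxΔp ≥ ℏ/2

With Δx ≈ L = 4.610e-10 m (the confinement size):
Δp_min = ℏ/(2Δx)
Δp_min = (1.055e-34 J·s) / (2 × 4.610e-10 m)
Δp_min = 1.144e-25 kg·m/s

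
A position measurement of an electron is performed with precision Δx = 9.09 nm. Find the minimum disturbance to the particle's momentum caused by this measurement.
5.801 × 10^-27 kg·m/s

The uncertainty principle implies that measuring position disturbs momentum:
ΔxΔp ≥ ℏ/2

When we measure position with precision Δx, we necessarily introduce a momentum uncertainty:
Δp ≥ ℏ/(2Δx)
Δp_min = (1.055e-34 J·s) / (2 × 9.090e-09 m)
Δp_min = 5.801e-27 kg·m/s

The more precisely we measure position, the greater the momentum disturbance.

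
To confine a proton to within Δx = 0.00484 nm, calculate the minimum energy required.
221.444 meV

Localizing a particle requires giving it sufficient momentum uncertainty:

1. From uncertainty principle: Δp ≥ ℏ/(2Δx)
   Δp_min = (1.055e-34 J·s) / (2 × 4.840e-12 m)
   Δp_min = 1.089e-23 kg·m/s

2. This momentum uncertainty corresponds to kinetic energy:
   KE ≈ (Δp)²/(2m) = (1.089e-23)²/(2 × 1.673e-27 kg)
   KE = 3.548e-20 J = 221.444 meV

Tighter localization requires more energy.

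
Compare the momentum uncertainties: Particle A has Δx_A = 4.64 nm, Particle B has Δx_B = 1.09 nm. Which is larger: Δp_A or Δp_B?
Particle B has the larger minimum momentum uncertainty, by a factor of 4.26.

For each particle, the minimum momentum uncertainty is Δp_min = ℏ/(2Δx):

Particle A: Δp_A = ℏ/(2×4.640e-09 m) = 1.136e-26 kg·m/s
Particle B: Δp_B = ℏ/(2×1.090e-09 m) = 4.837e-26 kg·m/s

Ratio: Δp_B/Δp_A = 4.26

Since Δp_min ∝ 1/Δx, the particle with smaller position uncertainty (B) has larger momentum uncertainty.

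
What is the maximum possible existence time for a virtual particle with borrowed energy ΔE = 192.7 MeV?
1.708 ys

Using the energy-time uncertainty principle:
ΔEΔt ≥ ℏ/2

For a virtual particle borrowing energy ΔE, the maximum lifetime is:
Δt_max = ℏ/(2ΔE)

Converting energy:
ΔE = 192.7 MeV = 3.087e-11 J

Δt_max = (1.055e-34 J·s) / (2 × 3.087e-11 J)
Δt_max = 1.708e-24 s = 1.708 ys

Virtual particles with higher borrowed energy exist for shorter times.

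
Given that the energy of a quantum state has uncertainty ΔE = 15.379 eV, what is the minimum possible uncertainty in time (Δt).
21.400 as

Using the energy-time uncertainty principle:
ΔEΔt ≥ ℏ/2

The minimum uncertainty in time is:
Δt_min = ℏ/(2ΔE)
Δt_min = (1.055e-34 J·s) / (2 × 2.464e-18 J)
Δt_min = 2.140e-17 s = 21.400 as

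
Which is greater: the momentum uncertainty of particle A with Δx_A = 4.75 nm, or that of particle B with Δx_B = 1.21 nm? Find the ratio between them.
Particle B has the larger minimum momentum uncertainty, by a factor of 3.93.

For each particle, the minimum momentum uncertainty is Δp_min = ℏ/(2Δx):

Particle A: Δp_A = ℏ/(2×4.750e-09 m) = 1.110e-26 kg·m/s
Particle B: Δp_B = ℏ/(2×1.210e-09 m) = 4.358e-26 kg·m/s

Ratio: Δp_B/Δp_A = 3.93

Since Δp_min ∝ 1/Δx, the particle with smaller position uncertainty (B) has larger momentum uncertainty.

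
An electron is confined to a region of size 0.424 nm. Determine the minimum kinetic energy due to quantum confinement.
52.982 meV

Using the uncertainty principle:

1. Position uncertainty: Δx ≈ 4.240e-10 m
2. Minimum momentum uncertainty: Δp = ℏ/(2Δx) = 1.244e-25 kg·m/s
3. Minimum kinetic energy:
   KE = (Δp)²/(2m) = (1.244e-25)²/(2 × 9.109e-31 kg)
   KE = 8.489e-21 J = 52.982 meV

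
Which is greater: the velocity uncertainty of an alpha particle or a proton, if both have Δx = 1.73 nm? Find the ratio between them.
The proton has the larger minimum velocity uncertainty, by a ratio of 4.0.

For both particles, Δp_min = ℏ/(2Δx) = 3.048e-26 kg·m/s (same for both).

The velocity uncertainty is Δv = Δp/m:
- alpha particle: Δv = 3.048e-26 / 6.645e-27 = 4.587e+00 m/s = 4.587 m/s
- proton: Δv = 3.048e-26 / 1.673e-27 = 1.822e+01 m/s = 18.222 m/s

Ratio: 1.822e+01 / 4.587e+00 = 4.0

The lighter particle has larger velocity uncertainty because Δv ∝ 1/m.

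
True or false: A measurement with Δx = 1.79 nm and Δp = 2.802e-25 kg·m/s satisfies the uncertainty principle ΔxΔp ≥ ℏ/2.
Yes, it satisfies the uncertainty principle.

Calculate the product ΔxΔp:
ΔxΔp = (1.790e-09 m) × (2.802e-25 kg·m/s)
ΔxΔp = 5.016e-34 J·s

Compare to the minimum allowed value ℏ/2:
ℏ/2 = 5.273e-35 J·s

Since ΔxΔp = 5.016e-34 J·s ≥ 5.273e-35 J·s = ℏ/2,
the measurement satisfies the uncertainty principle.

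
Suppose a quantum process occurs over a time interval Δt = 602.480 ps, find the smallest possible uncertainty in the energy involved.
546.252 neV

Using the energy-time uncertainty principle:
ΔEΔt ≥ ℏ/2

The minimum uncertainty in energy is:
ΔE_min = ℏ/(2Δt)
ΔE_min = (1.055e-34 J·s) / (2 × 6.025e-10 s)
ΔE_min = 8.752e-26 J = 546.252 neV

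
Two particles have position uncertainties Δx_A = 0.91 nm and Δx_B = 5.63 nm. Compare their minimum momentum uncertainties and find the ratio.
Particle A has the larger minimum momentum uncertainty, by a factor of 6.19.

For each particle, the minimum momentum uncertainty is Δp_min = ℏ/(2Δx):

Particle A: Δp_A = ℏ/(2×9.100e-10 m) = 5.794e-26 kg·m/s
Particle B: Δp_B = ℏ/(2×5.630e-09 m) = 9.366e-27 kg·m/s

Ratio: Δp_A/Δp_B = 6.19

Since Δp_min ∝ 1/Δx, the particle with smaller position uncertainty (A) has larger momentum uncertainty.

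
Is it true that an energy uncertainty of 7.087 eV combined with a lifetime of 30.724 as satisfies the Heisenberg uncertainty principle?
No, it violates the uncertainty relation.

Calculate the product ΔEΔt:
ΔE = 7.087 eV = 1.135e-18 J
ΔEΔt = (1.135e-18 J) × (3.072e-17 s)
ΔEΔt = 3.489e-35 J·s

Compare to the minimum allowed value ℏ/2:
ℏ/2 = 5.273e-35 J·s

Since ΔEΔt = 3.489e-35 J·s < 5.273e-35 J·s = ℏ/2,
this violates the uncertainty relation.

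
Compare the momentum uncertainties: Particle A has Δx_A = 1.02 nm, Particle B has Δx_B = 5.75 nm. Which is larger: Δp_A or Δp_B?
Particle A has the larger minimum momentum uncertainty, by a factor of 5.64.

For each particle, the minimum momentum uncertainty is Δp_min = ℏ/(2Δx):

Particle A: Δp_A = ℏ/(2×1.020e-09 m) = 5.169e-26 kg·m/s
Particle B: Δp_B = ℏ/(2×5.750e-09 m) = 9.170e-27 kg·m/s

Ratio: Δp_A/Δp_B = 5.64

Since Δp_min ∝ 1/Δx, the particle with smaller position uncertainty (A) has larger momentum uncertainty.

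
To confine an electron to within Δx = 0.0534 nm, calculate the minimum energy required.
3.340 eV

Localizing a particle requires giving it sufficient momentum uncertainty:

1. From uncertainty principle: Δp ≥ ℏ/(2Δx)
   Δp_min = (1.055e-34 J·s) / (2 × 5.340e-11 m)
   Δp_min = 9.874e-25 kg·m/s

2. This momentum uncertainty corresponds to kinetic energy:
   KE ≈ (Δp)²/(2m) = (9.874e-25)²/(2 × 9.109e-31 kg)
   KE = 5.352e-19 J = 3.340 eV

Tighter localization requires more energy.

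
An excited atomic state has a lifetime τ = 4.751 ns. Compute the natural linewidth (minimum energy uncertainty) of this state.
69.271 neV

Using the energy-time uncertainty principle:
ΔEΔt ≥ ℏ/2

The lifetime τ represents the time uncertainty Δt.
The natural linewidth (minimum energy uncertainty) is:

ΔE = ℏ/(2τ)
ΔE = (1.055e-34 J·s) / (2 × 4.751e-09 s)
ΔE = 1.110e-26 J = 69.271 neV

This natural linewidth limits the precision of spectroscopic measurements.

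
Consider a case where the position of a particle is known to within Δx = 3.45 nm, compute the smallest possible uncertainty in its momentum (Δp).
1.528 × 10^-26 kg·m/s

Using the Heisenberg uncertainty principle:
ΔxΔp ≥ ℏ/2

The minimum uncertainty in momentum is:
Δp_min = ℏ/(2Δx)
Δp_min = (1.055e-34 J·s) / (2 × 3.450e-09 m)
Δp_min = 1.528e-26 kg·m/s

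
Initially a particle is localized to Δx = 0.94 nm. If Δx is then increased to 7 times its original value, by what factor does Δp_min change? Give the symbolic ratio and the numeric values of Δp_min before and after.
Original Δp_min = 5.609 × 10^-26 kg·m/s; new Δp'_min = 8.013 × 10^-27 kg·m/s; ratio Δp'_min/Δp_min = 1/7.

From the uncertainty principle ΔxΔp ≥ ℏ/2, the minimum momentum uncertainty is Δp_min = ℏ/(2Δx).

Original (Δx = 0.94 nm = 9.400e-10 m):
Δp_min = (1.055e-34 J·s)/(2 × 9.400e-10 m) = 5.609e-26 kg·m/s

When Δx → 7Δx:
Δp'_min = ℏ/(2 × 7Δx) = (1/7) × ℏ/(2Δx) = (1/7) × Δp_min
Δp'_min = 1/7 × 5.609e-26 kg·m/s = 8.013e-27 kg·m/s

Since Δp_min ∝ 1/Δx, when Δx is increased to 7 times its original value, Δp_min decreases to 1/7 of its original value.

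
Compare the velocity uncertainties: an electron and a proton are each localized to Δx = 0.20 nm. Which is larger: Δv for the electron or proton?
The electron has the larger minimum velocity uncertainty, by a ratio of 1836.2.

For both particles, Δp_min = ℏ/(2Δx) = 2.636e-25 kg·m/s (same for both).

The velocity uncertainty is Δv = Δp/m:
- electron: Δv = 2.636e-25 / 9.109e-31 = 2.894e+05 m/s = 289.419 km/s
- proton: Δv = 2.636e-25 / 1.673e-27 = 1.576e+02 m/s = 157.623 m/s

Ratio: 2.894e+05 / 1.576e+02 = 1836.2

The lighter particle has larger velocity uncertainty because Δv ∝ 1/m.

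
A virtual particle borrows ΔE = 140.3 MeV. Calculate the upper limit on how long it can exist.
2.346 ys

Using the energy-time uncertainty principle:
ΔEΔt ≥ ℏ/2

For a virtual particle borrowing energy ΔE, the maximum lifetime is:
Δt_max = ℏ/(2ΔE)

Converting energy:
ΔE = 140.3 MeV = 2.248e-11 J

Δt_max = (1.055e-34 J·s) / (2 × 2.248e-11 J)
Δt_max = 2.346e-24 s = 2.346 ys

Virtual particles with higher borrowed energy exist for shorter times.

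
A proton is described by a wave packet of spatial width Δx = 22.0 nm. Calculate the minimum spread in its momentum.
2.397 × 10^-27 kg·m/s

For a wave packet, the spatial width Δx and momentum spread Δp are related by the uncertainty principle:
ΔxΔp ≥ ℏ/2

The minimum momentum spread is:
Δp_min = ℏ/(2Δx)
Δp_min = (1.055e-34 J·s) / (2 × 2.200e-08 m)
Δp_min = 2.397e-27 kg·m/s

A wave packet cannot have both a well-defined position and well-defined momentum.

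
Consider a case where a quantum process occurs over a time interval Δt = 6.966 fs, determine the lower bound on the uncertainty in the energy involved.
47.245 meV

Using the energy-time uncertainty principle:
ΔEΔt ≥ ℏ/2

The minimum uncertainty in energy is:
ΔE_min = ℏ/(2Δt)
ΔE_min = (1.055e-34 J·s) / (2 × 6.966e-15 s)
ΔE_min = 7.569e-21 J = 47.245 meV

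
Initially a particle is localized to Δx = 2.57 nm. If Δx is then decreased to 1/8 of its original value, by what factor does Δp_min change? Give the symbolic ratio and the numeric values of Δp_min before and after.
Original Δp_min = 2.052 × 10^-26 kg·m/s; new Δp'_min = 1.641 × 10^-25 kg·m/s; ratio Δp'_min/Δp_min = 8.

From the uncertainty principle ΔxΔp ≥ ℏ/2, the minimum momentum uncertainty is Δp_min = ℏ/(2Δx).

Original (Δx = 2.57 nm = 2.570e-09 m):
Δp_min = (1.055e-34 J·s)/(2 × 2.570e-09 m) = 2.052e-26 kg·m/s

When Δx → (1/8)Δx:
Δp'_min = ℏ/(2 × (1/8)Δx) = 8 × ℏ/(2Δx) = 8 × Δp_min
Δp'_min = 8 × 2.052e-26 kg·m/s = 1.641e-25 kg·m/s

Since Δp_min ∝ 1/Δx, when Δx is decreased to 1/8 of its original value, Δp_min increases to 8 times its original value.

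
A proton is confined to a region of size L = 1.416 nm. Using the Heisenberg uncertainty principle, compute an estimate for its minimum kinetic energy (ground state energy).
2.587 μeV

Using the uncertainty principle to estimate ground state energy:

1. The position uncertainty is approximately the confinement size:
   Δx ≈ L = 1.416e-09 m

2. From ΔxΔp ≥ ℏ/2, the minimum momentum uncertainty is:
   Δp ≈ ℏ/(2L) = 3.724e-26 kg·m/s

3. The kinetic energy is approximately:
   KE ≈ (Δp)²/(2m) = (3.724e-26)²/(2 × 1.673e-27 kg)
   KE ≈ 4.145e-25 J = 2.587 μeV

This is an order-of-magnitude estimate of the ground state energy.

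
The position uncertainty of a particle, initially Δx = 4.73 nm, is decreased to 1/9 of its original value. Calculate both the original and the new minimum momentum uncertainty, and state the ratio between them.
Original Δp_min = 1.115 × 10^-26 kg·m/s; new Δp'_min = 1.003 × 10^-25 kg·m/s; ratio Δp'_min/Δp_min = 9.

From the uncertainty principle ΔxΔp ≥ ℏ/2, the minimum momentum uncertainty is Δp_min = ℏ/(2Δx).

Original (Δx = 4.73 nm = 4.730e-09 m):
Δp_min = (1.055e-34 J·s)/(2 × 4.730e-09 m) = 1.115e-26 kg·m/s

When Δx → (1/9)Δx:
Δp'_min = ℏ/(2 × (1/9)Δx) = 9 × ℏ/(2Δx) = 9 × Δp_min
Δp'_min = 9 × 1.115e-26 kg·m/s = 1.003e-25 kg·m/s

Since Δp_min ∝ 1/Δx, when Δx is decreased to 1/9 of its original value, Δp_min increases to 9 times its original value.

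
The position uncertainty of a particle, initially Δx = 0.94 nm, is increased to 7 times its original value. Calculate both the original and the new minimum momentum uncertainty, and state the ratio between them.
Original Δp_min = 5.609 × 10^-26 kg·m/s; new Δp'_min = 8.013 × 10^-27 kg·m/s; ratio Δp'_min/Δp_min = 1/7.

From the uncertainty principle ΔxΔp ≥ ℏ/2, the minimum momentum uncertainty is Δp_min = ℏ/(2Δx).

Original (Δx = 0.94 nm = 9.400e-10 m):
Δp_min = (1.055e-34 J·s)/(2 × 9.400e-10 m) = 5.609e-26 kg·m/s

When Δx → 7Δx:
Δp'_min = ℏ/(2 × 7Δx) = (1/7) × ℏ/(2Δx) = (1/7) × Δp_min
Δp'_min = 1/7 × 5.609e-26 kg·m/s = 8.013e-27 kg·m/s

Since Δp_min ∝ 1/Δx, when Δx is increased to 7 times its original value, Δp_min decreases to 1/7 of its original value.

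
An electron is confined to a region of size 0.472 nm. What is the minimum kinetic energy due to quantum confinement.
42.754 meV

Using the uncertainty principle:

1. Position uncertainty: Δx ≈ 4.720e-10 m
2. Minimum momentum uncertainty: Δp = ℏ/(2Δx) = 1.117e-25 kg·m/s
3. Minimum kinetic energy:
   KE = (Δp)²/(2m) = (1.117e-25)²/(2 × 9.109e-31 kg)
   KE = 6.850e-21 J = 42.754 meV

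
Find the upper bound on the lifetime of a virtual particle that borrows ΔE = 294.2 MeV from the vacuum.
1.119 ys

Using the energy-time uncertainty principle:
ΔEΔt ≥ ℏ/2

For a virtual particle borrowing energy ΔE, the maximum lifetime is:
Δt_max = ℏ/(2ΔE)

Converting energy:
ΔE = 294.2 MeV = 4.714e-11 J

Δt_max = (1.055e-34 J·s) / (2 × 4.714e-11 J)
Δt_max = 1.119e-24 s = 1.119 ys

Virtual particles with higher borrowed energy exist for shorter times.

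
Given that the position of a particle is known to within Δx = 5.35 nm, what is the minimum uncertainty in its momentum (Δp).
9.856 × 10^-27 kg·m/s

Using the Heisenberg uncertainty principle:
ΔxΔp ≥ ℏ/2

The minimum uncertainty in momentum is:
Δp_min = ℏ/(2Δx)
Δp_min = (1.055e-34 J·s) / (2 × 5.350e-09 m)
Δp_min = 9.856e-27 kg·m/s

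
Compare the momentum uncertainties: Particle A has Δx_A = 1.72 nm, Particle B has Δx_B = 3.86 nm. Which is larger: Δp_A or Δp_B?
Particle A has the larger minimum momentum uncertainty, by a factor of 2.24.

For each particle, the minimum momentum uncertainty is Δp_min = ℏ/(2Δx):

Particle A: Δp_A = ℏ/(2×1.720e-09 m) = 3.066e-26 kg·m/s
Particle B: Δp_B = ℏ/(2×3.860e-09 m) = 1.366e-26 kg·m/s

Ratio: Δp_A/Δp_B = 2.24

Since Δp_min ∝ 1/Δx, the particle with smaller position uncertainty (A) has larger momentum uncertainty.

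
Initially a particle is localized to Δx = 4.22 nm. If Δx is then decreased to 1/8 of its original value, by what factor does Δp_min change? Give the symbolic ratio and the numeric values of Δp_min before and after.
Original Δp_min = 1.249 × 10^-26 kg·m/s; new Δp'_min = 9.996 × 10^-26 kg·m/s; ratio Δp'_min/Δp_min = 8.

From the uncertainty principle ΔxΔp ≥ ℏ/2, the minimum momentum uncertainty is Δp_min = ℏ/(2Δx).

Original (Δx = 4.22 nm = 4.220e-09 m):
Δp_min = (1.055e-34 J·s)/(2 × 4.220e-09 m) = 1.249e-26 kg·m/s

When Δx → (1/8)Δx:
Δp'_min = ℏ/(2 × (1/8)Δx) = 8 × ℏ/(2Δx) = 8 × Δp_min
Δp'_min = 8 × 1.249e-26 kg·m/s = 9.996e-26 kg·m/s

Since Δp_min ∝ 1/Δx, when Δx is decreased to 1/8 of its original value, Δp_min increases to 8 times its original value.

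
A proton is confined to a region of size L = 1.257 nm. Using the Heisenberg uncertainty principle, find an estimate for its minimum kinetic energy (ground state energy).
3.283 μeV

Using the uncertainty principle to estimate ground state energy:

1. The position uncertainty is approximately the confinement size:
   Δx ≈ L = 1.257e-09 m

2. From ΔxΔp ≥ ℏ/2, the minimum momentum uncertainty is:
   Δp ≈ ℏ/(2L) = 4.195e-26 kg·m/s

3. The kinetic energy is approximately:
   KE ≈ (Δp)²/(2m) = (4.195e-26)²/(2 × 1.673e-27 kg)
   KE ≈ 5.260e-25 J = 3.283 μeV

This is an order-of-magnitude estimate of the ground state energy.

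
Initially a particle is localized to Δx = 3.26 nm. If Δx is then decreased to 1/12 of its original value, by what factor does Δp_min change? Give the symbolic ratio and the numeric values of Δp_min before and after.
Original Δp_min = 1.617 × 10^-26 kg·m/s; new Δp'_min = 1.941 × 10^-25 kg·m/s; ratio Δp'_min/Δp_min = 12.

From the uncertainty principle ΔxΔp ≥ ℏ/2, the minimum momentum uncertainty is Δp_min = ℏ/(2Δx).

Original (Δx = 3.26 nm = 3.260e-09 m):
Δp_min = (1.055e-34 J·s)/(2 × 3.260e-09 m) = 1.617e-26 kg·m/s

When Δx → (1/12)Δx:
Δp'_min = ℏ/(2 × (1/12)Δx) = 12 × ℏ/(2Δx) = 12 × Δp_min
Δp'_min = 12 × 1.617e-26 kg·m/s = 1.941e-25 kg·m/s

Since Δp_min ∝ 1/Δx, when Δx is decreased to 1/12 of its original value, Δp_min increases to 12 times its original value.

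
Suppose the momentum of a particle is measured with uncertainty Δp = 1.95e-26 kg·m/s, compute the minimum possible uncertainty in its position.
2.704 nm

Using the Heisenberg uncertainty principle:
ΔxΔp ≥ ℏ/2

The minimum uncertainty in position is:
Δx_min = ℏ/(2Δp)
Δx_min = (1.055e-34 J·s) / (2 × 1.950e-26 kg·m/s)
Δx_min = 2.704e-09 m = 2.704 nm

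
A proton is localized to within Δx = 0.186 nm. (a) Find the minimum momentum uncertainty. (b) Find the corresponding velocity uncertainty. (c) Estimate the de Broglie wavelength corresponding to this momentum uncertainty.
(a) Δp_min = 2.835 × 10^-25 kg·m/s
(b) Δv_min = 169.487 m/s
(c) λ_dB = 2.337 nm

Step-by-step:

(a) From the uncertainty principle:
Δp_min = ℏ/(2Δx) = (1.055e-34 J·s)/(2 × 1.860e-10 m) = 2.835e-25 kg·m/s

(b) The velocity uncertainty:
Δv = Δp/m = (2.835e-25 kg·m/s)/(1.673e-27 kg) = 1.695e+02 m/s = 169.487 m/s

(c) The de Broglie wavelength for this momentum:
λ = h/p = (6.626e-34 J·s)/(2.835e-25 kg·m/s) = 2.337e-09 m = 2.337 nm

Note: The de Broglie wavelength is comparable to the localization size, as expected from wave-particle duality.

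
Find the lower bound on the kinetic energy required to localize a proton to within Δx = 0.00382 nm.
355.490 meV

Localizing a particle requires giving it sufficient momentum uncertainty:

1. From uncertainty principle: Δp ≥ ℏ/(2Δx)
   Δp_min = (1.055e-34 J·s) / (2 × 3.820e-12 m)
   Δp_min = 1.380e-23 kg·m/s

2. This momentum uncertainty corresponds to kinetic energy:
   KE ≈ (Δp)²/(2m) = (1.380e-23)²/(2 × 1.673e-27 kg)
   KE = 5.696e-20 J = 355.490 meV

Tighter localization requires more energy.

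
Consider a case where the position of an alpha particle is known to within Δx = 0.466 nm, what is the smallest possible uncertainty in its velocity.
17.029 m/s

Using the Heisenberg uncertainty principle and Δp = mΔv:
ΔxΔp ≥ ℏ/2
Δx(mΔv) ≥ ℏ/2

The minimum uncertainty in velocity is:
Δv_min = ℏ/(2mΔx)
Δv_min = (1.055e-34 J·s) / (2 × 6.645e-27 kg × 4.660e-10 m)
Δv_min = 1.703e+01 m/s = 17.029 m/s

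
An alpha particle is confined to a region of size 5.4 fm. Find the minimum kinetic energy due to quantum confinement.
44.781 keV

Using the uncertainty principle:

1. Position uncertainty: Δx ≈ 5.400e-15 m
2. Minimum momentum uncertainty: Δp = ℏ/(2Δx) = 9.765e-21 kg·m/s
3. Minimum kinetic energy:
   KE = (Δp)²/(2m) = (9.765e-21)²/(2 × 6.645e-27 kg)
   KE = 7.175e-15 J = 44.781 keV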